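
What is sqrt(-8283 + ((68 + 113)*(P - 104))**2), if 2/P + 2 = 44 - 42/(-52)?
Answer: sqrt(438544538166373)/1113 ≈ 18815.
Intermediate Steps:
P = 52/1113 (P = 2/(-2 + (44 - 42/(-52))) = 2/(-2 + (44 - 42*(-1/52))) = 2/(-2 + (44 + 21/26)) = 2/(-2 + 1165/26) = 2/(1113/26) = 2*(26/1113) = 52/1113 ≈ 0.046721)
sqrt(-8283 + ((68 + 113)*(P - 104))**2) = sqrt(-8283 + ((68 + 113)*(52/1113 - 104))**2) = sqrt(-8283 + (181*(-115700/1113))**2) = sqrt(-8283 + (-20941700/1113)**2) = sqrt(-8283 + 438554798890000/1238769) = sqrt(438544538166373/1238769) = sqrt(438544538166373)/1113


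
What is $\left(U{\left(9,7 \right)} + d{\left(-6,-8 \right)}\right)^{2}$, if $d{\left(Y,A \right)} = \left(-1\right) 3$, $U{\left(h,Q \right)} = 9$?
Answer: $36$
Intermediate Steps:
$d{\left(Y,A \right)} = -3$
$\left(U{\left(9,7 \right)} + d{\left(-6,-8 \right)}\right)^{2} = \left(9 - 3\right)^{2} = 6^{2} = 36$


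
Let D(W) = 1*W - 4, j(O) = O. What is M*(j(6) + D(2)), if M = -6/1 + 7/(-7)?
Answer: -28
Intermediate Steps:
M = -7 (M = -6*1 + 7*(-⅐) = -6 - 1 = -7)
D(W) = -4 + W (D(W) = W - 4 = -4 + W)
M*(j(6) + D(2)) = -7*(6 + (-4 + 2)) = -7*(6 - 2) = -7*4 = -28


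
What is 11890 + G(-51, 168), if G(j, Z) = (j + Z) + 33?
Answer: 12040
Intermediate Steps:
G(j, Z) = 33 + Z + j (G(j, Z) = (Z + j) + 33 = 33 + Z + j)
11890 + G(-51, 168) = 11890 + (33 + 168 - 51) = 11890 + 150 = 12040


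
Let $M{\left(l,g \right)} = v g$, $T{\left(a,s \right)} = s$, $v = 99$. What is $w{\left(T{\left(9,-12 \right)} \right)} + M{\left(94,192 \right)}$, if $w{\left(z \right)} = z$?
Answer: $18996$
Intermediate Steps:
$M{\left(l,g \right)} = 99 g$
$w{\left(T{\left(9,-12 \right)} \right)} + M{\left(94,192 \right)} = -12 + 99 \cdot 192 = -12 + 19008 = 18996$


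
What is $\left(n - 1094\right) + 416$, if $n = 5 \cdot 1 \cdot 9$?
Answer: $-633$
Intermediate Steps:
$n = 45$ ($n = 5 \cdot 9 = 45$)
$\left(n - 1094\right) + 416 = \left(45 - 1094\right) + 416 = -1049 + 416 = -633$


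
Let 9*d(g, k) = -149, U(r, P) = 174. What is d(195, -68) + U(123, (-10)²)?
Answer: 1417/9 ≈ 157.44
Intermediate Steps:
d(g, k) = -149/9 (d(g, k) = (⅑)*(-149) = -149/9)
d(195, -68) + U(123, (-10)²) = -149/9 + 174 = 1417/9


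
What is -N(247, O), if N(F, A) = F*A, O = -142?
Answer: 35074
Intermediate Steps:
N(F, A) = A*F
-N(247, O) = -(-142)*247 = -1*(-35074) = 35074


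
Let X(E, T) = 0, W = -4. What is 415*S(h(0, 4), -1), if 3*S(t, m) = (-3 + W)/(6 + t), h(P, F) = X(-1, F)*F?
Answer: -2905/18 ≈ -161.39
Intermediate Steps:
h(P, F) = 0 (h(P, F) = 0*F = 0)
S(t, m) = -7/(3*(6 + t)) (S(t, m) = ((-3 - 4)/(6 + t))/3 = (-7/(6 + t))/3 = -7/(3*(6 + t)))
415*S(h(0, 4), -1) = 415*(-7/(18 + 3*0)) = 415*(-7/(18 + 0)) = 415*(-7/18) = -2905/18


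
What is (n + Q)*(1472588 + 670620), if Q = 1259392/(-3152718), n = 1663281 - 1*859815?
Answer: 2714480586619478384/1576359 ≈ 1.7220e+12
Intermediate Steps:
n = 803466 (n = 1663281 - 859815 = 803466)
Q = -629696/1576359 (Q = 1259392*(-1/3152718) = -629696/1576359 ≈ -0.39946)
(n + Q)*(1472588 + 670620) = (803466 - 629696/1576359)*(1472588 + 670620) = (1266550230598/1576359)*2143208 = 2714480586619478384/1576359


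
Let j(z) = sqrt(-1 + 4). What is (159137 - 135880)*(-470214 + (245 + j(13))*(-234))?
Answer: -12269090808 - 5442138*sqrt(3) ≈ -1.2279e+10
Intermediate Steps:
j(z) = sqrt(3)
(159137 - 135880)*(-470214 + (245 + j(13))*(-234)) = (159137 - 135880)*(-470214 + (245 + sqrt(3))*(-234)) = 23257*(-470214 + (-57330 - 234*sqrt(3))) = 23257*(-527544 - 234*sqrt(3)) = -12269090808 - 5442138*sqrt(3)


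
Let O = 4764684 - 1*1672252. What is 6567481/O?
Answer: 6567481/3092432 ≈ 2.1237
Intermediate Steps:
O = 3092432 (O = 4764684 - 1672252 = 3092432)
6567481/O = 6567481/3092432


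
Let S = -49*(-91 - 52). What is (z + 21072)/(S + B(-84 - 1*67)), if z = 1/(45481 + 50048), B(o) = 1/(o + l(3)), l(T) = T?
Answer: 297922089172/99066916515 ≈ 3.0073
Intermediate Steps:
S = 7007 (S = -49*(-143) = 7007)
B(o) = 1/(3 + o) (B(o) = 1/(o + 3) = 1/(3 + o))
z = 1/95529 ≈ 1.0468e-5
(z + 21072)/(S + B(-84 - 1*67)) = (1/95529 + 21072)/(7007 + 1/(3 + (-84 - 1*67))) = 2012987089/(95529*(7007 + 1/(3 + (-84 - 67)))) = 2012987089/(95529*(7007 + 1/(3 - 151))) = 2012987089/(95529*(7007 + 1/(-148))) = 2012987089/(95529*(7007 - 1/148)) = 2012987089/(95529*(1037035/148)) = (2012987089/95529)*(148/1037035) = 297922089172/99066916515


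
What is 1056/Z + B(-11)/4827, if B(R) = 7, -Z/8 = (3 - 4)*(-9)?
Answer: -70789/4827 ≈ -14.665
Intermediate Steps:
Z = -72 (Z = -8*(3 - 4)*(-9) = -(-8)*(-9) = -8*9 = -72)
1056/Z + B(-11)/4827 = 1056/(-72) + 7/4827 = 1056*(-1/72) + 7*(1/4827) = -44/3 + 7/4827 = -70789/4827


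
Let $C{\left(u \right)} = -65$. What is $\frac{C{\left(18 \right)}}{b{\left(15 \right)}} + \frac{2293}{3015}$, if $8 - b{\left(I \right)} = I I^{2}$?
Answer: $\frac{608962}{780885} \approx 0.77984$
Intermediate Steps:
$b{\left(I \right)} = 8 - I^{3}$ ($b{\left(I \right)} = 8 - I I^{2} = 8 - I^{3}$)
$\frac{C{\left(18 \right)}}{b{\left(15 \right)}} + \frac{2293}{3015} = - \frac{65}{8 - 15^{3}} + \frac{2293}{3015} = - \frac{65}{8 - 3375} + 2293 \cdot \frac{1}{3015} = - \frac{65}{8 - 3375} + \frac{2293}{3015} = - \frac{65}{-3367} + \frac{2293}{3015} = \left(-65\right) \left(- \frac{1}{3367}\right) + \frac{2293}{3015} = \frac{5}{259} + \frac{2293}{3015} = \frac{608962}{780885}$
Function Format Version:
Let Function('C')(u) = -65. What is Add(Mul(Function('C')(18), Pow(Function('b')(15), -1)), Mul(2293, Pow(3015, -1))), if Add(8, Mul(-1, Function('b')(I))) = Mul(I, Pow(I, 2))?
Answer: Rational(608962, 780885) ≈ 0.77984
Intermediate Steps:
Function('b')(I) = Add(8, Mul(-1, Pow(I, 3))) (Function('b')(I) = Add(8, Mul(-1, Mul(I, Pow(I, 2)))) = Add(8, Mul(-1, Pow(I, 3))))
Add(Mul(Function('C')(18), Pow(Function('b')(15), -1)), Mul(2293, Pow(3015, -1))) = Add(Mul(-65, Pow(Add(8, Mul(-1, Pow(15, 3))), -1)), Mul(2293, Pow(3015, -1))) = Add(Mul(-65, Pow(Add(8, Mul(-1, 3375)), -1)), Mul(2293, Rational(1, 3015))) = Add(Mul(-65, Pow(Add(8, -3375), -1)), Rational(2293, 3015)) = Add(Mul(-65, Pow(-3367, -1)), Rational(2293, 3015)) = Add(Mul(-65, Rational(-1, 3367)), Rational(2293, 3015)) = Add(Rational(5, 259), Rational(2293, 3015)) = Rational(608962, 780885)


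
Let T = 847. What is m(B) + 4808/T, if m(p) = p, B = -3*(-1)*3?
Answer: 12431/847 ≈ 14.676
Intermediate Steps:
B = 9 (B = 3*3 = 9)
m(B) + 4808/T = 9 + 4808/847 = 12431/847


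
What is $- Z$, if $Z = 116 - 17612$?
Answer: $17496$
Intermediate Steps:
$Z = -17496$ ($Z = 116 - 17612 = -17496$)
$- Z = \left(-1\right) \left(-17496\right) = 17496$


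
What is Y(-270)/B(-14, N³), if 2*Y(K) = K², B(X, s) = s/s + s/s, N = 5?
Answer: 18225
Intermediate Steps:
B(X, s) = 2 (B(X, s) = 1 + 1 = 2)
Y(K) = K²/2
Y(-270)/B(-14, N³) = ((½)*(-270)²)/2 = ((½)*72900)*(½) = 36450*(½) = 18225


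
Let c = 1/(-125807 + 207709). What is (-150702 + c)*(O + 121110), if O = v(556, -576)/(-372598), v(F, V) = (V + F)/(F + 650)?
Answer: -167927322337626945009025/9200731200894 ≈ -1.8252e+10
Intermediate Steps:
c = 1/81902 ≈ 1.2210e-5
v(F, V) = (F + V)/(650 + F)
O = 5/112338297 (O = ((556 - 576)/(650 + 556))/(-372598) = (-20/1206)*(-1/372598) = ((1/1206)*(-20))*(-1/372598) = -10/603*(-1/372598) = 5/112338297 ≈ 4.4508e-8)
(-150702 + c)*(O + 121110) = (-150702 + 1/81902)*(5/112338297 + 121110) = -12342795203/81902*13605291149675/112338297 = -167927322337626945009025/9200731200894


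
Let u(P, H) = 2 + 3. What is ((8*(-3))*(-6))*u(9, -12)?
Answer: 720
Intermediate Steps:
u(P, H) = 5
((8*(-3))*(-6))*u(9, -12) = ((8*(-3))*(-6))*5 = -24*(-6)*5 = 144*5 = 720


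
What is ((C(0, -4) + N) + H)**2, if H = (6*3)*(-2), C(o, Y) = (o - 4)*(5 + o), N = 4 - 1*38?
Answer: 8100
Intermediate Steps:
N = -34 (N = 4 - 38 = -34)
C(o, Y) = (-4 + o)*(5 + o)
H = -36 (H = 18*(-2) = -36)
((C(0, -4) + N) + H)**2 = (((-20 + 0 + 0**2) - 34) - 36)**2 = (((-20 + 0 + 0) - 34) - 36)**2 = ((-20 - 34) - 36)**2 = (-54 - 36)**2 = (-90)**2 = 8100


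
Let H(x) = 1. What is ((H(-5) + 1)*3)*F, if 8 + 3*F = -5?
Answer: -26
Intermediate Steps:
F = -13/3 (F = -8/3 + (1/3)*(-5) = -8/3 - 5/3 = -13/3 ≈ -4.3333)
((H(-5) + 1)*3)*F = ((1 + 1)*3)*(-13/3) = (2*3)*(-13/3) = 6*(-13/3) = -26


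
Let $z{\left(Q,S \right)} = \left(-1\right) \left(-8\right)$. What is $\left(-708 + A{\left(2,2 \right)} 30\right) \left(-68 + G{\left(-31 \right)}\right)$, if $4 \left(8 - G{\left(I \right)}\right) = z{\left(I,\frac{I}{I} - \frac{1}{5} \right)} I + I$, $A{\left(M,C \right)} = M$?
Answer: $-6318$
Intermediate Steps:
$z{\left(Q,S \right)} = 8$
$G{\left(I \right)} = 8 - \frac{9 I}{4}$ ($G{\left(I \right)} = 8 - \frac{8 I + I}{4} = 8 - \frac{9 I}{4}$)
$\left(-708 + A{\left(2,2 \right)} 30\right) \left(-68 + G{\left(-31 \right)}\right) = \left(-708 + 2 \cdot 30\right) \left(-68 + \left(8 - - \frac{279}{4}\right)\right) = \left(-708 + 60\right) \left(-68 + \left(8 + \frac{279}{4}\right)\right) = - 648 \left(-68 + \frac{311}{4}\right) = \left(-648\right) \frac{39}{4} = -6318$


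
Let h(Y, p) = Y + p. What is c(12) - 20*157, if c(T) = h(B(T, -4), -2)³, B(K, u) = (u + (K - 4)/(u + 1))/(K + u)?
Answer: -683153/216 ≈ -3162.7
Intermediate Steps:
B(K, u) = (u + (-4 + K)/(1 + u))/(K + u)
c(T) = (-2 + (8 + T)/(12 - 3*T))³ (c(T) = ((-4 + T - 4 + (-4)²)/(T - 4 + (-4)² + T*(-4)) - 2)³ = ((-4 + T - 4 + 16)/(T - 4 + 16 - 4*T) - 2)³ = ((8 + T)/(12 - 3*T) - 2)³ = (-2 + (8 + T)/(12 - 3*T))³)
c(12) - 20*157 = (-16 + 7*12)³/(27*(4 - 1*12)³) - 20*157 = (-16 + 84)³/(27*(4 - 12)³) - 3140 = (1/27)*68³/(-8)³ - 3140 = (1/27)*314432*(-1/512) - 3140 = -4913/216 - 3140 = -683153/216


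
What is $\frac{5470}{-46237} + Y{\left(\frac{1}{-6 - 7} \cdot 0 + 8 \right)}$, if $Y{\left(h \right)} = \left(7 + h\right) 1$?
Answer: $\frac{688085}{46237} \approx 14.882$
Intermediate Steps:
$Y{\left(h \right)} = 7 + h$
$\frac{5470}{-46237} + Y{\left(\frac{1}{-6 - 7} \cdot 0 + 8 \right)} = \frac{5470}{-46237} + \left(7 + \left(\frac{1}{-6 - 7} \cdot 0 + 8\right)\right) = 5470 \left(- \frac{1}{46237}\right) + \left(7 + \left(\frac{1}{-13} \cdot 0 + 8\right)\right) = - \frac{5470}{46237} + \left(7 + \left(\left(- \frac{1}{13}\right) 0 + 8\right)\right) = - \frac{5470}{46237} + \left(7 + \left(0 + 8\right)\right) = - \frac{5470}{46237} + \left(7 + 8\right) = - \frac{5470}{46237} + 15 = \frac{688085}{46237}$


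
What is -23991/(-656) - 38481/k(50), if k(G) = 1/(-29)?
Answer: 732086535/656 ≈ 1.1160e+6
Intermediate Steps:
k(G) = -1/29
-23991/(-656) - 38481/k(50) = -23991/(-656) - 38481/(-1/29) = -23991*(-1/656) - 38481*(-29) = 23991/656 + 1115949 = 732086535/656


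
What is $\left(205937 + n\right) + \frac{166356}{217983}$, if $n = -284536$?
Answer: $- \frac{5711026487}{72661} \approx -78598.0$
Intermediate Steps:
$\left(205937 + n\right) + \frac{166356}{217983} = \left(205937 - 284536\right) + \frac{166356}{217983} = -78599 + 166356 \cdot \frac{1}{217983} = -78599 + \frac{55452}{72661} = - \frac{5711026487}{72661}$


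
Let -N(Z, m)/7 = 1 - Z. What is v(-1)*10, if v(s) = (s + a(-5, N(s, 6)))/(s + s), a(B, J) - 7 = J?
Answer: 40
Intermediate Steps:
N(Z, m) = -7 + 7*Z (N(Z, m) = -7*(1 - Z) = -7 + 7*Z)
a(B, J) = 7 + J
v(s) = 4 (v(s) = (s + (7 + (-7 + 7*s)))/(s + s) = (s + 7*s)/((2*s)) = (8*s)*(1/(2*s)) = 4)
v(-1)*10 = 4*10 = 40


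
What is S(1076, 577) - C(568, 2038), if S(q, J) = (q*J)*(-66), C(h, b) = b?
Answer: -40978270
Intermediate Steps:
S(q, J) = -66*J*q (S(q, J) = (J*q)*(-66) = -66*J*q)
S(1076, 577) - C(568, 2038) = -66*577*1076 - 1*2038 = -40976232 - 2038 = -40978270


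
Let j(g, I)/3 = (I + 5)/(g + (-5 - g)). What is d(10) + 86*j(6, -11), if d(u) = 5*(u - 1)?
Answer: 1773/5 ≈ 354.60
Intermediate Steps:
d(u) = -5 + 5*u (d(u) = 5*(-1 + u) = -5 + 5*u)
j(g, I) = -3 - 3*I/5 (j(g, I) = 3*((I + 5)/(g + (-5 - g))) = 3*((5 + I)/(-5)) = 3*((5 + I)*(-⅕)) = 3*(-1 - I/5) = -3 - 3*I/5)
d(10) + 86*j(6, -11) = (-5 + 5*10) + 86*(-3 - ⅗*(-11)) = (-5 + 50) + 86*(-3 + 33/5) = 45 + 86*(18/5) = 45 + 1548/5 = 1773/5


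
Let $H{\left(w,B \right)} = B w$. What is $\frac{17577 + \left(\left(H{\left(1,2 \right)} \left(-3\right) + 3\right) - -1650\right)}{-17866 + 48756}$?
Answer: $\frac{9612}{15445} \approx 0.62234$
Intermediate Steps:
$\frac{17577 + \left(\left(H{\left(1,2 \right)} \left(-3\right) + 3\right) - -1650\right)}{-17866 + 48756} = \frac{17577 + \left(\left(2 \cdot 1 \left(-3\right) + 3\right) - -1650\right)}{-17866 + 48756} = \frac{17577 + \left(\left(2 \left(-3\right) + 3\right) + 1650\right)}{30890} = \left(17577 + \left(\left(-6 + 3\right) + 1650\right)\right) \frac{1}{30890} = \left(17577 + \left(-3 + 1650\right)\right) \frac{1}{30890} = \left(17577 + 1647\right) \frac{1}{30890} = 19224 \cdot \frac{1}{30890} = \frac{9612}{15445}$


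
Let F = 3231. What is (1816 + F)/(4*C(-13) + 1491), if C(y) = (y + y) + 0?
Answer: 5047/1387 ≈ 3.6388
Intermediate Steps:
C(y) = 2*y (C(y) = 2*y + 0 = 2*y)
(1816 + F)/(4*C(-13) + 1491) = (1816 + 3231)/(4*(2*(-13)) + 1491) = 5047/(4*(-26) + 1491) = 5047/(-104 + 1491) = 5047/1387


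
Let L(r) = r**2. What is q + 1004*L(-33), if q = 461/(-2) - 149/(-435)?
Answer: 951019483/870 ≈ 1.0931e+6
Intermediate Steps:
q = -200237/870 (q = 461*(-1/2) - 149*(-1/435) = -461/2 + 149/435 = -200237/870 ≈ -230.16)
q + 1004*L(-33) = -200237/870 + 1004*(-33)**2 = -200237/870 + 1004*1089 = -200237/870 + 1093356 = 951019483/870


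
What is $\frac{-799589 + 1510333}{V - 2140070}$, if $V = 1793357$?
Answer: $- \frac{710744}{346713} \approx -2.0499$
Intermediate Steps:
$\frac{-799589 + 1510333}{V - 2140070} = \frac{-799589 + 1510333}{1793357 - 2140070} = \frac{710744}{-346713} = 710744 \left(- \frac{1}{346713}\right) = - \frac{710744}{346713}$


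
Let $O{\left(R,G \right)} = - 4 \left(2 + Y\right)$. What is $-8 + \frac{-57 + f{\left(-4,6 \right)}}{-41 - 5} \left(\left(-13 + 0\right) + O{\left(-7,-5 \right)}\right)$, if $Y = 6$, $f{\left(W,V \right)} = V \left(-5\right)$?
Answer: $- \frac{4283}{46} \approx -93.109$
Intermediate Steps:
$f{\left(W,V \right)} = - 5 V$
$O{\left(R,G \right)} = -32$ ($O{\left(R,G \right)} = - 4 \left(2 + 6\right) = \left(-4\right) 8 = -32$)
$-8 + \frac{-57 + f{\left(-4,6 \right)}}{-41 - 5} \left(\left(-13 + 0\right) + O{\left(-7,-5 \right)}\right) = -8 + \frac{-57 - 30}{-41 - 5} \left(\left(-13 + 0\right) - 32\right) = -8 + \frac{-57 - 30}{-46} \left(-13 - 32\right) = -8 + \left(-87\right) \left(- \frac{1}{46}\right) \left(-45\right) = -8 + \frac{87}{46} \left(-45\right) = -8 - \frac{3915}{46} = - \frac{4283}{46}$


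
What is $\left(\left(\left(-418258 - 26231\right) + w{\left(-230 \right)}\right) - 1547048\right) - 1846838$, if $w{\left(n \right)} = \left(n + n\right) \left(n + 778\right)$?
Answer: $-4090455$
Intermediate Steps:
$w{\left(n \right)} = 2 n \left(778 + n\right)$
$\left(\left(\left(-418258 - 26231\right) + w{\left(-230 \right)}\right) - 1547048\right) - 1846838 = \left(\left(\left(-418258 - 26231\right) + 2 \left(-230\right) \left(778 - 230\right)\right) - 1547048\right) - 1846838 = \left(\left(-444489 + 2 \left(-230\right) 548\right) - 1547048\right) - 1846838 = \left(\left(-444489 - 252080\right) - 1547048\right) - 1846838 = \left(-696569 - 1547048\right) - 1846838 = -2243617 - 1846838 = -4090455$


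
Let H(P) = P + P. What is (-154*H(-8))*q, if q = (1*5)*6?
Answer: 73920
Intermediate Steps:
q = 30 (q = 5*6 = 30)
H(P) = 2*P
(-154*H(-8))*q = -308*(-8)*30 = -154*(-16)*30 = 2464*30 = 73920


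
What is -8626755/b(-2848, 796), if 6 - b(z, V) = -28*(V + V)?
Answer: -8626755/44582 ≈ -193.50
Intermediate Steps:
b(z, V) = 6 + 56*V (b(z, V) = 6 - (-28)*(V + V) = 6 - (-28)*2*V = 6 - (-56)*V = 6 + 56*V)
-8626755/b(-2848, 796) = -8626755/(6 + 56*796) = -8626755/(6 + 44576) = -8626755/44582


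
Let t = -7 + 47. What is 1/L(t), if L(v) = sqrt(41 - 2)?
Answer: sqrt(39)/39 ≈ 0.16013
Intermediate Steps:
t = 40
L(v) = sqrt(39)
1/L(t) = 1/(sqrt(39)) = sqrt(39)/39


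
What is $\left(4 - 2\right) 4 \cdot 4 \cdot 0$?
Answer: $0$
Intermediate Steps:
$\left(4 - 2\right) 4 \cdot 4 \cdot 0 = 2 \cdot 4 \cdot 0 = 8 \cdot 0 = 0$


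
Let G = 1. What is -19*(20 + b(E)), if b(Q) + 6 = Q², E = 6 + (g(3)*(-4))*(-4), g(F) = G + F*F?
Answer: -523830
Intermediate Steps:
g(F) = 1 + F² (g(F) = 1 + F*F = 1 + F²)
E = 166 (E = 6 + ((1 + 3²)*(-4))*(-4) = 6 + ((1 + 9)*(-4))*(-4) = 6 + (10*(-4))*(-4) = 6 - 40*(-4) = 6 + 160 = 166)
b(Q) = -6 + Q²
-19*(20 + b(E)) = -19*(20 + (-6 + 166²)) = -19*(20 + (-6 + 27556)) = -19*(20 + 27550) = -19*27570 = -523830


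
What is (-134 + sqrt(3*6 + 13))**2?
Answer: (134 - sqrt(31))**2 ≈ 16495.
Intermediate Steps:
(-134 + sqrt(3*6 + 13))**2 = (-134 + sqrt(18 + 13))**2 = (-134 + sqrt(31))**2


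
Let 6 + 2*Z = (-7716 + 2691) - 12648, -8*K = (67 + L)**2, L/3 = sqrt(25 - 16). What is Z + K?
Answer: -19123/2 ≈ -9561.5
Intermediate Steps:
L = 9 (L = 3*sqrt(25 - 16) = 3*sqrt(9) = 3*3 = 9)
K = -722 (K = -(67 + 9)**2/8 = -1/8*76**2 = -1/8*5776 = -722)
Z = -17679/2 (Z = -3 + ((-7716 + 2691) - 12648)/2 = -3 + (-5025 - 12648)/2 = -3 + (1/2)*(-17673) = -3 - 17673/2 = -17679/2 ≈ -8839.5)
Z + K = -17679/2 - 722 = -19123/2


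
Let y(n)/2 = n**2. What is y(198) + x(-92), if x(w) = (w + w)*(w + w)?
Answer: 112264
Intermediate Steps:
y(n) = 2*n**2
x(w) = 4*w**2 (x(w) = (2*w)*(2*w) = 4*w**2)
y(198) + x(-92) = 2*198**2 + 4*(-92)**2 = 2*39204 + 4*8464 = 78408 + 33856 = 112264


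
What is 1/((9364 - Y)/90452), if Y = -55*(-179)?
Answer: -90452/481 ≈ -188.05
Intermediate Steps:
Y = 9845
1/((9364 - Y)/90452) = 1/((9364 - 1*9845)/90452) = 1/((9364 - 9845)*(1/90452)) = 1/(-481*1/90452) = 1/(-481/90452) = -90452/481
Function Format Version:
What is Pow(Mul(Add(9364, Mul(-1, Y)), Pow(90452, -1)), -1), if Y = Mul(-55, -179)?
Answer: Rational(-90452, 481) ≈ -188.05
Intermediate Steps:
Y = 9845
Pow(Mul(Add(9364, Mul(-1, Y)), Pow(90452, -1)), -1) = Pow(Mul(Add(9364, Mul(-1, 9845)), Pow(90452, -1)), -1) = Pow(Mul(Add(9364, -9845), Rational(1, 90452)), -1) = Pow(Mul(-481, Rational(1, 90452)), -1) = Pow(Rational(-481, 90452), -1) = Rational(-90452, 481)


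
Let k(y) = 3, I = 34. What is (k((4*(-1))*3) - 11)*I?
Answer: -272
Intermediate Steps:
(k((4*(-1))*3) - 11)*I = (3 - 11)*34 = -8*34 = -272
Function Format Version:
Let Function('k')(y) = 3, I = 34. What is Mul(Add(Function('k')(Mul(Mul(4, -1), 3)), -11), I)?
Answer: -272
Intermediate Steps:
Mul(Add(Function('k')(Mul(Mul(4, -1), 3)), -11), I) = Mul(Add(3, -11), 34) = Mul(-8, 34) = -272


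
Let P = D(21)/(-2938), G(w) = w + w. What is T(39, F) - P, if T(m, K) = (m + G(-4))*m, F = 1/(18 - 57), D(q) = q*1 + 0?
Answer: 3552063/2938 ≈ 1209.0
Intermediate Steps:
D(q) = q (D(q) = q + 0 = q)
G(w) = 2*w
F = -1/39 (F = 1/(-39) = -1/39 ≈ -0.025641)
T(m, K) = m*(-8 + m) (T(m, K) = (m + 2*(-4))*m = (m - 8)*m = (-8 + m)*m = m*(-8 + m))
P = -21/2938 (P = 21/(-2938) = 21*(-1/2938) = -21/2938 ≈ -0.0071477)
T(39, F) - P = 39*(-8 + 39) - 1*(-21/2938) = 39*31 + 21/2938 = 1209 + 21/2938 = 3552063/2938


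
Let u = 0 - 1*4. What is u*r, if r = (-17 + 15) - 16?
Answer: 72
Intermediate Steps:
u = -4 (u = 0 - 4 = -4)
r = -18 (r = -2 - 16 = -18)
u*r = -4*(-18) = 72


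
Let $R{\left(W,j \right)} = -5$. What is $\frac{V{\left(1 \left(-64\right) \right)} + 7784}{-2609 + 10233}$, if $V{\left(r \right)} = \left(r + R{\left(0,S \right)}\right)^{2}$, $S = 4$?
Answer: $\frac{12545}{7624} \approx 1.6455$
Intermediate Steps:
$V{\left(r \right)} = \left(-5 + r\right)^{2}$ ($V{\left(r \right)} = \left(r - 5\right)^{2} = \left(-5 + r\right)^{2}$)
$\frac{V{\left(1 \left(-64\right) \right)} + 7784}{-2609 + 10233} = \frac{\left(-5 + 1 \left(-64\right)\right)^{2} + 7784}{-2609 + 10233} = \frac{\left(-5 - 64\right)^{2} + 7784}{7624} = \left(\left(-69\right)^{2} + 7784\right) \frac{1}{7624} = \left(4761 + 7784\right) \frac{1}{7624} = 12545 \cdot \frac{1}{7624} = \frac{12545}{7624}$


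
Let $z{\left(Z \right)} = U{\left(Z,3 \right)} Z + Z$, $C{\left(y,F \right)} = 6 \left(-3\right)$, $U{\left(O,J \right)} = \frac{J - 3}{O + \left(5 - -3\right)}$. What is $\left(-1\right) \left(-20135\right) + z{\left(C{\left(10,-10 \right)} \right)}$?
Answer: $20117$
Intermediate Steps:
$U{\left(O,J \right)} = \frac{-3 + J}{8 + O}$ ($U{\left(O,J \right)} = \frac{-3 + J}{O + \left(5 + 3\right)} = \frac{-3 + J}{O + 8} = \frac{-3 + J}{8 + O}$)
$C{\left(y,F \right)} = -18$
$z{\left(Z \right)} = Z$ ($z{\left(Z \right)} = \frac{-3 + 3}{8 + Z} Z + Z = \frac{1}{8 + Z} 0 Z + Z = 0 Z + Z = 0 + Z = Z$)
$\left(-1\right) \left(-20135\right) + z{\left(C{\left(10,-10 \right)} \right)} = \left(-1\right) \left(-20135\right) - 18 = 20135 - 18 = 20117$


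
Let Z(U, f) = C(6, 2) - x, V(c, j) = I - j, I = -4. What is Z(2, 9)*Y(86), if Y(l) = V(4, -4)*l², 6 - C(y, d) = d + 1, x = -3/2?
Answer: 0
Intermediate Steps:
x = -3/2 (x = -3*½ = -3/2 ≈ -1.5000)
C(y, d) = 5 - d (C(y, d) = 6 - (d + 1) = 6 - (1 + d) = 6 + (-1 - d) = 5 - d)
V(c, j) = -4 - j
Y(l) = 0 (Y(l) = (-4 - 1*(-4))*l² = (-4 + 4)*l² = 0*l² = 0)
Z(U, f) = 9/2 (Z(U, f) = (5 - 1*2) - 1*(-3/2) = (5 - 2) + 3/2 = 3 + 3/2 = 9/2)
Z(2, 9)*Y(86) = (9/2)*0 = 0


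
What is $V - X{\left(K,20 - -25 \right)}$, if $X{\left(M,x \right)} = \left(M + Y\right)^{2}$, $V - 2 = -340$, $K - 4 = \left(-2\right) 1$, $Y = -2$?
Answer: $-338$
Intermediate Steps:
$K = 2$ ($K = 4 - 2 = 2$)
$V = -338$ ($V = 2 - 340 = -338$)
$X{\left(M,x \right)} = \left(-2 + M\right)^{2}$ ($X{\left(M,x \right)} = \left(M - 2\right)^{2} = \left(-2 + M\right)^{2}$)
$V - X{\left(K,20 - -25 \right)} = -338 - \left(-2 + 2\right)^{2} = -338 - 0^{2} = -338 - 0 = -338 + 0 = -338$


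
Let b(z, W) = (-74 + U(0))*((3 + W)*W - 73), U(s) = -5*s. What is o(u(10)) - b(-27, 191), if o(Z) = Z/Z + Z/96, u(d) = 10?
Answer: 131356565/48 ≈ 2.7366e+6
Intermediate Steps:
o(Z) = 1 + Z/96 (o(Z) = 1 + Z*(1/96) = 1 + Z/96)
b(z, W) = 5402 - 74*W*(3 + W) (b(z, W) = (-74 - 5*0)*((3 + W)*W - 73) = (-74 + 0)*(W*(3 + W) - 73) = -74*(-73 + W*(3 + W)) = 5402 - 74*W*(3 + W))
o(u(10)) - b(-27, 191) = (1 + (1/96)*10) - (5402 - 222*191 - 74*191**2) = (1 + 5/48) - (5402 - 42402 - 74*36481) = 53/48 - (5402 - 42402 - 2699594) = 53/48 - 1*(-2736594) = 53/48 + 2736594 = 131356565/48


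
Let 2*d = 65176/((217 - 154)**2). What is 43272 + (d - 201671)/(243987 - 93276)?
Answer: 2353026964567/54379269 ≈ 43271.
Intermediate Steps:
d = 32588/3969 (d = (65176/((217 - 154)**2))/2 = (65176/(63**2))/2 = (65176/3969)/2 = (65176*(1/3969))/2 = (1/2)*(65176/3969) = 32588/3969 ≈ 8.2106)
43272 + (d - 201671)/(243987 - 93276) = 43272 + (32588/3969 - 201671)/(243987 - 93276) = 43272 - 800399611/3969/150711 = 43272 - 800399611/3969*1/150711 = 43272 - 72763601/54379269 = 2353026964567/54379269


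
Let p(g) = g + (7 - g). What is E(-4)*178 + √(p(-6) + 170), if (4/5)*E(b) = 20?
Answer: 4450 + √177 ≈ 4463.3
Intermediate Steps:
p(g) = 7
E(b) = 25 (E(b) = (5/4)*20 = 25)
E(-4)*178 + √(p(-6) + 170) = 25*178 + √(7 + 170) = 4450 + √177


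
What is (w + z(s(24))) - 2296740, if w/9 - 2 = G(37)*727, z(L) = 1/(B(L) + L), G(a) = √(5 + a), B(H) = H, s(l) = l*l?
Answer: -2645823743/1152 + 6543*√42 ≈ -2.2543e+6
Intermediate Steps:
s(l) = l²
z(L) = 1/(2*L) (z(L) = 1/(L + L) = 1/(2*L))
w = 18 + 6543*√42 (w = 18 + 9*(√(5 + 37)*727) = 18 + 9*(√42*727) = 18 + 9*(727*√42) = 18 + 6543*√42 ≈ 42422.)
(w + z(s(24))) - 2296740 = ((18 + 6543*√42) + 1/(2*(24²))) - 2296740 = ((18 + 6543*√42) + (½)/576) - 2296740 = ((18 + 6543*√42) + (½)*(1/576)) - 2296740 = ((18 + 6543*√42) + 1/1152) - 2296740 = (20737/1152 + 6543*√42) - 2296740 = -2645823743/1152 + 6543*√42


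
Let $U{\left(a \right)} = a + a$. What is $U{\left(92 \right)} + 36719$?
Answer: $36903$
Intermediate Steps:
$U{\left(a \right)} = 2 a$
$U{\left(92 \right)} + 36719 = 2 \cdot 92 + 36719 = 184 + 36719 = 36903$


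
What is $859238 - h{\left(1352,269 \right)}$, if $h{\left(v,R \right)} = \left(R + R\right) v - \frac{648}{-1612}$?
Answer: $\frac{53140224}{403} \approx 1.3186 \cdot 10^{5}$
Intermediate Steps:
$h{\left(v,R \right)} = \frac{162}{403} + 2 R v$ ($h{\left(v,R \right)} = 2 R v - - \frac{162}{403} = 2 R v + \frac{162}{403} = \frac{162}{403} + 2 R v$)
$859238 - h{\left(1352,269 \right)} = 859238 - \left(\frac{162}{403} + 2 \cdot 269 \cdot 1352\right) = 859238 - \left(\frac{162}{403} + 727376\right) = 859238 - \frac{293132690}{403} = \frac{53140224}{403}$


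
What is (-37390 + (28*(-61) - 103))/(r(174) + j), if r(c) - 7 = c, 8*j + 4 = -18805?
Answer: 104536/5787 ≈ 18.064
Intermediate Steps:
j = -18809/8 (j = -½ + (⅛)*(-18805) = -½ - 18805/8 = -18809/8 ≈ -2351.1)
r(c) = 7 + c
(-37390 + (28*(-61) - 103))/(r(174) + j) = (-37390 + (28*(-61) - 103))/((7 + 174) - 18809/8) = (-37390 + (-1708 - 103))/(181 - 18809/8) = (-37390 - 1811)/(-17361/8) = -39201*(-8/17361) = 104536/5787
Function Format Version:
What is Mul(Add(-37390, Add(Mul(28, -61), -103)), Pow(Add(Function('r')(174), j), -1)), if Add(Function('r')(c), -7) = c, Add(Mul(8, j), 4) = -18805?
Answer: Rational(104536, 5787) ≈ 18.064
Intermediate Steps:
j = Rational(-18809, 8) (j = Add(Rational(-1, 2), Mul(Rational(1, 8), -18805)) = Add(Rational(-1, 2), Rational(-18805, 8)) = Rational(-18809, 8) ≈ -2351.1)
Function('r')(c) = Add(7, c)
Mul(Add(-37390, Add(Mul(28, -61), -103)), Pow(Add(Function('r')(174), j), -1)) = Mul(Add(-37390, Add(Mul(28, -61), -103)), Pow(Add(Add(7, 174), Rational(-18809, 8)), -1)) = Mul(Add(-37390, Add(-1708, -103)), Pow(Add(181, Rational(-18809, 8)), -1)) = Mul(Add(-37390, -1811), Pow(Rational(-17361, 8), -1)) = Mul(-39201, Rational(-8, 17361)) = Rational(104536, 5787)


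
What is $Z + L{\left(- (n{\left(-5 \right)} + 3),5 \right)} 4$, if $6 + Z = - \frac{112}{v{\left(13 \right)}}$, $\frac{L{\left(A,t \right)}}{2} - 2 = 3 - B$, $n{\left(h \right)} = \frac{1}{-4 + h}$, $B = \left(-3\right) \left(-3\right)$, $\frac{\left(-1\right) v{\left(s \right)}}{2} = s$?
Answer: $- \frac{438}{13} \approx -33.692$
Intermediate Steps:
$v{\left(s \right)} = - 2 s$
$B = 9$
$L{\left(A,t \right)} = -8$ ($L{\left(A,t \right)} = 4 + 2 \left(3 - 9\right) = 4 + 2 \left(-6\right) = 4 - 12 = -8$)
$Z = - \frac{22}{13}$ ($Z = -6 - \frac{112}{\left(-2\right) 13} = -6 - \frac{112}{-26} = -6 - - \frac{56}{13} = -6 + \frac{56}{13} = - \frac{22}{13} \approx -1.6923$)
$Z + L{\left(- (n{\left(-5 \right)} + 3),5 \right)} 4 = - \frac{22}{13} - 32 = - \frac{438}{13}$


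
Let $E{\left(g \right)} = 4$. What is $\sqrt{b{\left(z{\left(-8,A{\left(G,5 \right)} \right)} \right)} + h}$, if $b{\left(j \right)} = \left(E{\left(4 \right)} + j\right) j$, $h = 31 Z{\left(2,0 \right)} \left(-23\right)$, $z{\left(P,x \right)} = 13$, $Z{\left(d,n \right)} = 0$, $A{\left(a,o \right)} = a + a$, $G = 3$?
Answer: $\sqrt{221} \approx 14.866$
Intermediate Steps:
$A{\left(a,o \right)} = 2 a$
$h = 0$ ($h = 31 \cdot 0 \left(-23\right) = 0 \left(-23\right) = 0$)
$b{\left(j \right)} = j \left(4 + j\right)$ ($b{\left(j \right)} = \left(4 + j\right) j = j \left(4 + j\right)$)
$\sqrt{b{\left(z{\left(-8,A{\left(G,5 \right)} \right)} \right)} + h} = \sqrt{13 \left(4 + 13\right) + 0} = \sqrt{13 \cdot 17 + 0} = \sqrt{221 + 0} = \sqrt{221}$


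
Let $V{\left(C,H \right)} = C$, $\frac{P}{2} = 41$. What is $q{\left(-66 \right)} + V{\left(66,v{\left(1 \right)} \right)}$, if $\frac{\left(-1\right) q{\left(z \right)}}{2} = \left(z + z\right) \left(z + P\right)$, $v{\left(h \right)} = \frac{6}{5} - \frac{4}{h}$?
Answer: $4290$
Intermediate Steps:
$P = 82$ ($P = 2 \cdot 41 = 82$)
$v{\left(h \right)} = \frac{6}{5} - \frac{4}{h}$ ($v{\left(h \right)} = 6 \cdot \frac{1}{5} - \frac{4}{h} = \frac{6}{5} - \frac{4}{h}$)
$q{\left(z \right)} = - 4 z \left(82 + z\right)$ ($q{\left(z \right)} = - 2 \left(z + z\right) \left(z + 82\right) = - 2 \cdot 2 z \left(82 + z\right) = - 4 z \left(82 + z\right)$)
$q{\left(-66 \right)} + V{\left(66,v{\left(1 \right)} \right)} = \left(-4\right) \left(-66\right) \left(82 - 66\right) + 66 = \left(-4\right) \left(-66\right) 16 + 66 = 4224 + 66 = 4290$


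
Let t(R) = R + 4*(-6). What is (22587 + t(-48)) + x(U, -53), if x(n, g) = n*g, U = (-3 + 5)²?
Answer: 22303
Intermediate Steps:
t(R) = -24 + R (t(R) = R - 24 = -24 + R)
U = 4 (U = 2² = 4)
x(n, g) = g*n
(22587 + t(-48)) + x(U, -53) = (22587 + (-24 - 48)) - 53*4 = (22587 - 72) - 212 = 22515 - 212 = 22303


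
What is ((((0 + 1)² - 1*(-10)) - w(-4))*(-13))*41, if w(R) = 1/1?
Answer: -5330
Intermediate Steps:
w(R) = 1 (w(R) = 1*1 = 1)
((((0 + 1)² - 1*(-10)) - w(-4))*(-13))*41 = ((((0 + 1)² - 1*(-10)) - 1*1)*(-13))*41 = (((1² + 10) - 1)*(-13))*41 = (((1 + 10) - 1)*(-13))*41 = ((11 - 1)*(-13))*41 = (10*(-13))*41 = -130*41 = -5330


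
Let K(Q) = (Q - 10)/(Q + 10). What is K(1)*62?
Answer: -558/11 ≈ -50.727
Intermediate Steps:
K(Q) = (-10 + Q)/(10 + Q)
K(1)*62 = ((-10 + 1)/(10 + 1))*62 = (-9/11)*62 = ((1/11)*(-9))*62 = -9/11*62 = -558/11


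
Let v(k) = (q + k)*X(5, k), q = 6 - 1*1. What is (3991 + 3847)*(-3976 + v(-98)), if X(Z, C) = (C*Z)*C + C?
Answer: -34963139036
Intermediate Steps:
X(Z, C) = C + Z*C² (X(Z, C) = Z*C² + C = C + Z*C²)
q = 5 (q = 6 - 1 = 5)
v(k) = k*(1 + 5*k)*(5 + k) (v(k) = (5 + k)*(k*(1 + k*5)) = (5 + k)*(k*(1 + 5*k)) = k*(1 + 5*k)*(5 + k))
(3991 + 3847)*(-3976 + v(-98)) = (3991 + 3847)*(-3976 - 98*(1 + 5*(-98))*(5 - 98)) = 7838*(-3976 - 98*(1 - 490)*(-93)) = 7838*(-3976 - 98*(-489)*(-93)) = 7838*(-3976 - 4456746) = 7838*(-4460722) = -34963139036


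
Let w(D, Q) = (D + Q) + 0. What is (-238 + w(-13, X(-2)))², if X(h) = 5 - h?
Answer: 59536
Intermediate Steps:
w(D, Q) = D + Q
(-238 + w(-13, X(-2)))² = (-238 + (-13 + (5 - 1*(-2))))² = (-238 + (-13 + (5 + 2)))² = (-238 + (-13 + 7))² = (-238 - 6)² = (-244)² = 59536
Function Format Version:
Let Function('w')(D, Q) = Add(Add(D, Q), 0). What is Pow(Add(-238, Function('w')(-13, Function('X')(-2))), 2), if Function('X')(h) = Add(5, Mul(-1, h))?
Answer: 59536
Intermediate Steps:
Function('w')(D, Q) = Add(D, Q)
Pow(Add(-238, Function('w')(-13, Function('X')(-2))), 2) = Pow(Add(-238, Add(-13, Add(5, Mul(-1, -2)))), 2) = Pow(Add(-238, Add(-13, Add(5, 2))), 2) = Pow(Add(-238, Add(-13, 7)), 2) = Pow(Add(-238, -6), 2) = Pow(-244, 2) = 59536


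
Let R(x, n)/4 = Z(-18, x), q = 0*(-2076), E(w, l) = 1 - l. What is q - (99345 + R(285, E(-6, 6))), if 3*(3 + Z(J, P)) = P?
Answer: -99713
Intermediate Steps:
Z(J, P) = -3 + P/3
q = 0
R(x, n) = -12 + 4*x/3 (R(x, n) = 4*(-3 + x/3) = -12 + 4*x/3)
q - (99345 + R(285, E(-6, 6))) = 0 - (99345 + (-12 + (4/3)*285)) = 0 - (99345 + (-12 + 380)) = 0 - (99345 + 368) = 0 - 1*99713 = 0 - 99713 = -99713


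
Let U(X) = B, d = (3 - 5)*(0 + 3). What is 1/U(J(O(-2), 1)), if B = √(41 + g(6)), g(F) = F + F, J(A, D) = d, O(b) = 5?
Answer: √53/53 ≈ 0.13736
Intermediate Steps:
d = -6 (d = -2*3 = -6)
J(A, D) = -6
g(F) = 2*F
B = √53 (B = √(41 + 2*6) = √(41 + 12) = √53 ≈ 7.2801)
U(X) = √53
1/U(J(O(-2), 1)) = 1/(√53) = √53/53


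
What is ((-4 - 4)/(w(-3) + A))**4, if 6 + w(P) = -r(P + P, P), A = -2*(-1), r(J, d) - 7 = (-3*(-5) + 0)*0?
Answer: 4096/14641 ≈ 0.27976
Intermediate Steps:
r(J, d) = 7 (r(J, d) = 7 + (-3*(-5) + 0)*0 = 7 + (15 + 0)*0 = 7 + 15*0 = 7 + 0 = 7)
A = 2
w(P) = -13 (w(P) = -6 - 1*7 = -6 - 7 = -13)
((-4 - 4)/(w(-3) + A))**4 = ((-4 - 4)/(-13 + 2))**4 = (-8/(-11))**4 = (-8*(-1/11))**4 = (8/11)**4 = 4096/14641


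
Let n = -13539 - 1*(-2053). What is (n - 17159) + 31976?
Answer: 3331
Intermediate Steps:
n = -11486 (n = -13539 + 2053 = -11486)
(n - 17159) + 31976 = (-11486 - 17159) + 31976 = -28645 + 31976 = 3331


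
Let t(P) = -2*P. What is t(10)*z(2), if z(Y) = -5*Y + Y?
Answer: 160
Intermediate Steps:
z(Y) = -4*Y
t(10)*z(2) = (-2*10)*(-4*2) = -20*(-8) = 160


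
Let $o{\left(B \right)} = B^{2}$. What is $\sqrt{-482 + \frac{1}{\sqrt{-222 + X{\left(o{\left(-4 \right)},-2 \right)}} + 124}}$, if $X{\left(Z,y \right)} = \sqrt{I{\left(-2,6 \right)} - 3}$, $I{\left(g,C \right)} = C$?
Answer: $\sqrt{\frac{-59767 - 482 \sqrt{-222 + \sqrt{3}}}{124 + \sqrt{-222 + \sqrt{3}}}} \approx 2.0 \cdot 10^{-5} - 21.954 i$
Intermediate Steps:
$X{\left(Z,y \right)} = \sqrt{3}$ ($X{\left(Z,y \right)} = \sqrt{6 - 3} = \sqrt{3}$)
$\sqrt{-482 + \frac{1}{\sqrt{-222 + X{\left(o{\left(-4 \right)},-2 \right)}} + 124}} = \sqrt{-482 + \frac{1}{\sqrt{-222 + \sqrt{3}} + 124}} = \sqrt{-482 + \frac{1}{124 + \sqrt{-222 + \sqrt{3}}}}$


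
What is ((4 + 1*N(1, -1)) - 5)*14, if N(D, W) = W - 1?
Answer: -42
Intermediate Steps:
N(D, W) = -1 + W
((4 + 1*N(1, -1)) - 5)*14 = ((4 + 1*(-1 - 1)) - 5)*14 = ((4 + 1*(-2)) - 5)*14 = ((4 - 2) - 5)*14 = (2 - 5)*14 = -3*14 = -42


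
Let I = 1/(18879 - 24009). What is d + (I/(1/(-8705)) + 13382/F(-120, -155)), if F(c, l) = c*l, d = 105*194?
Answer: 32398253711/1590300 ≈ 20372.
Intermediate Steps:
d = 20370
I = -1/5130 (I = 1/(-5130) = -1/5130 ≈ -0.00019493)
d + (I/(1/(-8705)) + 13382/F(-120, -155)) = 20370 + (-1/(5130*(1/(-8705))) + 13382/((-120*(-155)))) = 20370 + (-1/(5130*(-1/8705)) + 13382/18600) = 20370 + (-1/5130*(-8705) + 13382*(1/18600)) = 20370 + (1741/1026 + 6691/9300) = 20370 + 3842711/1590300 = 32398253711/1590300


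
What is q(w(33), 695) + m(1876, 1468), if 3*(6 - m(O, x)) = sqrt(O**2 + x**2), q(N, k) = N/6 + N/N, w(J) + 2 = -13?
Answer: 9/2 - 20*sqrt(14186)/3 ≈ -789.53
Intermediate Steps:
w(J) = -15 (w(J) = -2 - 13 = -15)
q(N, k) = 1 + N/6 (q(N, k) = N*(1/6) + 1 = N/6 + 1 = 1 + N/6)
m(O, x) = 6 - sqrt(O**2 + x**2)/3
q(w(33), 695) + m(1876, 1468) = (1 + (1/6)*(-15)) + (6 - sqrt(1876**2 + 1468**2)/3) = (1 - 5/2) + (6 - sqrt(3519376 + 2155024)/3) = -3/2 + (6 - 20*sqrt(14186)/3) = 9/2 - 20*sqrt(14186)/3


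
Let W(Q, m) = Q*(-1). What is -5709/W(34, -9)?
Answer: 5709/34 ≈ 167.91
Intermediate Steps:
W(Q, m) = -Q
-5709/W(34, -9) = -5709/((-1*34)) = -5709/(-34) = -5709*(-1/34) = 5709/34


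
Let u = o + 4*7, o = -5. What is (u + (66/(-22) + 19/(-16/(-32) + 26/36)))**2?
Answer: 152881/121 ≈ 1263.5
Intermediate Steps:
u = 23 (u = -5 + 4*7 = -5 + 28 = 23)
(u + (66/(-22) + 19/(-16/(-32) + 26/36)))**2 = (23 + (66/(-22) + 19/(-16/(-32) + 26/36)))**2 = (23 + (66*(-1/22) + 19/(-16*(-1/32) + 26*(1/36))))**2 = (23 + (-3 + 19/(1/2 + 13/18)))**2 = (23 + (-3 + 19/(11/9)))**2 = (23 + (-3 + 19*(9/11)))**2 = (23 + (-3 + 171/11))**2 = (23 + 138/11)**2 = (391/11)**2 = 152881/121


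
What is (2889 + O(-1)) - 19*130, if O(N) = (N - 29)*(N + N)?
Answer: 479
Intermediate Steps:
O(N) = 2*N*(-29 + N) (O(N) = (-29 + N)*(2*N) = 2*N*(-29 + N))
(2889 + O(-1)) - 19*130 = (2889 + 2*(-1)*(-29 - 1)) - 19*130 = (2889 + 2*(-1)*(-30)) - 2470 = (2889 + 60) - 2470 = 2949 - 2470 = 479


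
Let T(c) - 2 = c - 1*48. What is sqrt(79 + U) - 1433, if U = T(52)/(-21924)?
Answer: -1433 + sqrt(117197990)/1218 ≈ -1424.1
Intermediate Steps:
T(c) = -46 + c (T(c) = 2 + (c - 1*48) = 2 + (c - 48) = 2 + (-48 + c) = -46 + c)
U = -1/3654 (U = (-46 + 52)/(-21924) = 6*(-1/21924) = -1/3654 ≈ -0.00027367)
sqrt(79 + U) - 1433 = sqrt(79 - 1/3654) - 1433 = sqrt(288665/3654) - 1433 = sqrt(117197990)/1218 - 1433 = -1433 + sqrt(117197990)/1218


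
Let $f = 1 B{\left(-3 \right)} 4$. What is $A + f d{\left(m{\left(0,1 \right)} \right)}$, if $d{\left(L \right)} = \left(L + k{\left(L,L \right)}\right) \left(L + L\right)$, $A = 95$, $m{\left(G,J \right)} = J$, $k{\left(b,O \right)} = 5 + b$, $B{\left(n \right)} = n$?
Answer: $-73$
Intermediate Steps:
$d{\left(L \right)} = 2 L \left(5 + 2 L\right)$ ($d{\left(L \right)} = \left(L + \left(5 + L\right)\right) \left(L + L\right) = \left(5 + 2 L\right) 2 L = 2 L \left(5 + 2 L\right)$)
$f = -12$ ($f = 1 \left(-3\right) 4 = \left(-3\right) 4 = -12$)
$A + f d{\left(m{\left(0,1 \right)} \right)} = 95 - 12 \cdot 2 \cdot 1 \left(5 + 2 \cdot 1\right) = 95 - 12 \cdot 2 \cdot 1 \left(5 + 2\right) = 95 - 12 \cdot 2 \cdot 1 \cdot 7 = 95 - 168 = -73$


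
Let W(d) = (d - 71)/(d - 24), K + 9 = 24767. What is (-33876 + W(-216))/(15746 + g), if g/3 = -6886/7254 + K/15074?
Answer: -24694008671683/11480013564800 ≈ -2.1510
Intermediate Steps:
K = 24758 (K = -9 + 24767 = 24758)
W(d) = (-71 + d)/(-24 + d)
g = 18948742/9112233 (g = 3*(-6886/7254 + 24758/15074) = 3*(-6886*1/7254 + 24758*(1/15074)) = 3*(-3443/3627 + 12379/7537) = 3*(18948742/27336699) = 18948742/9112233 ≈ 2.0795)
(-33876 + W(-216))/(15746 + g) = (-33876 + (-71 - 216)/(-24 - 216))/(15746 + 18948742/9112233) = (-33876 - 287/(-240))/(143500169560/9112233) = (-33876 - 1/240*(-287))*(9112233/143500169560) = (-33876 + 287/240)*(9112233/143500169560) = -8129953/240*9112233/143500169560 = -24694008671683/11480013564800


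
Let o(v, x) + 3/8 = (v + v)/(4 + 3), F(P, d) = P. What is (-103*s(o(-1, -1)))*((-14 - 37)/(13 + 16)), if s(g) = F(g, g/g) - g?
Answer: 0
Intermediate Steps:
o(v, x) = -3/8 + 2*v/7 (o(v, x) = -3/8 + (v + v)/(4 + 3) = -3/8 + (2*v)/7 = -3/8 + (2*v)*(⅐) = -3/8 + 2*v/7)
s(g) = 0 (s(g) = g - g = 0)
(-103*s(o(-1, -1)))*((-14 - 37)/(13 + 16)) = (-103*0)*((-14 - 37)/(13 + 16)) = 0*(-51/29) = 0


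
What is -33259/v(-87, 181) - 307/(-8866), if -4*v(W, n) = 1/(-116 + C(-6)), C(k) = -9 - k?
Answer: -140360163637/8866 ≈ -1.5831e+7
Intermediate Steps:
v(W, n) = 1/476 (v(W, n) = -1/(4*(-116 + (-9 - 1*(-6)))) = -1/(4*(-116 + (-9 + 6))) = -1/(4*(-116 - 3)) = -1/4/(-119) = -1/4*(-1/119) = 1/476)
-33259/v(-87, 181) - 307/(-8866) = -33259/1/476 - 307/(-8866) = -33259*476 - 307*(-1/8866) = -15831284 + 307/8866 = -140360163637/8866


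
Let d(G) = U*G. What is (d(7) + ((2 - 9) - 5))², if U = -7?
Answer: 3721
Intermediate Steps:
d(G) = -7*G
(d(7) + ((2 - 9) - 5))² = (-7*7 + ((2 - 9) - 5))² = (-49 + (-7 - 5))² = (-49 - 12)² = (-61)² = 3721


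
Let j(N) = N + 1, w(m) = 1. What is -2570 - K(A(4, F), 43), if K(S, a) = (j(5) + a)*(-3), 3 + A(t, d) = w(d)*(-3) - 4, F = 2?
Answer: -2423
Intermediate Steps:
A(t, d) = -10 (A(t, d) = -3 + (1*(-3) - 4) = -3 + (-3 - 4) = -3 - 7 = -10)
j(N) = 1 + N
K(S, a) = -18 - 3*a (K(S, a) = ((1 + 5) + a)*(-3) = (6 + a)*(-3) = -18 - 3*a)
-2570 - K(A(4, F), 43) = -2570 - (-18 - 3*43) = -2570 - (-18 - 129) = -2570 - 1*(-147) = -2570 + 147 = -2423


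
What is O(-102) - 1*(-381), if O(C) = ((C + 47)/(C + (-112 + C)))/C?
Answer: 12280337/32232 ≈ 381.00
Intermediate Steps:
O(C) = (47 + C)/(C*(-112 + 2*C)) (O(C) = ((47 + C)/(-112 + 2*C))/C = (47 + C)/(C*(-112 + 2*C)))
O(-102) - 1*(-381) = (1/2)*(47 - 102)/(-102*(-56 - 102)) - 1*(-381) = (1/2)*(-1/102)*(-55)/(-158) + 381 = (1/2)*(-1/102)*(-1/158)*(-55) + 381 = -55/32232 + 381 = 12280337/32232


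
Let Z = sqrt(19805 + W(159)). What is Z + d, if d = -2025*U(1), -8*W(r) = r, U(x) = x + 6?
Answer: -14175 + sqrt(316562)/4 ≈ -14034.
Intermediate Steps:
U(x) = 6 + x
W(r) = -r/8
Z = sqrt(316562)/4 (Z = sqrt(19805 - 1/8*159) = sqrt(19805 - 159/8) = sqrt(158281/8) = sqrt(316562)/4 ≈ 140.66)
d = -14175 (d = -2025*(6 + 1) = -2025*7 = -14175)
Z + d = sqrt(316562)/4 - 14175 = -14175 + sqrt(316562)/4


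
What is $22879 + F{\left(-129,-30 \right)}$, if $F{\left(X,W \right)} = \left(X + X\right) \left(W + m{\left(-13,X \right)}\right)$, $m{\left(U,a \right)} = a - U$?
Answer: $60547$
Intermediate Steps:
$F{\left(X,W \right)} = 2 X \left(13 + W + X\right)$ ($F{\left(X,W \right)} = \left(X + X\right) \left(W + \left(X - -13\right)\right) = 2 X \left(W + \left(X + 13\right)\right) = 2 X \left(W + \left(13 + X\right)\right) = 2 X \left(13 + W + X\right)$)
$22879 + F{\left(-129,-30 \right)} = 22879 + 2 \left(-129\right) \left(13 - 30 - 129\right) = 22879 + 2 \left(-129\right) \left(-146\right) = 22879 + 37668 = 60547$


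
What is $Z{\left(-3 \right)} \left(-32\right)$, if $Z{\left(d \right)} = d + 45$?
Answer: $-1344$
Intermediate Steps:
$Z{\left(d \right)} = 45 + d$
$Z{\left(-3 \right)} \left(-32\right) = \left(45 - 3\right) \left(-32\right) = 42 \left(-32\right) = -1344$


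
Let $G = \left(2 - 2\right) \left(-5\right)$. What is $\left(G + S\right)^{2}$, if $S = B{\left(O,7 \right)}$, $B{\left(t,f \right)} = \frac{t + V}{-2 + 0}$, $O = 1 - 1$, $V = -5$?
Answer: $\frac{25}{4} \approx 6.25$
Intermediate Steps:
$O = 0$
$B{\left(t,f \right)} = \frac{5}{2} - \frac{t}{2}$ ($B{\left(t,f \right)} = \frac{t - 5}{-2 + 0} = \frac{-5 + t}{-2} = \left(-5 + t\right) \left(- \frac{1}{2}\right) = \frac{5}{2} - \frac{t}{2}$)
$S = \frac{5}{2}$ ($S = \frac{5}{2} - 0 = \frac{5}{2} + 0 = \frac{5}{2} \approx 2.5$)
$G = 0$ ($G = 0 \left(-5\right) = 0$)
$\left(G + S\right)^{2} = \left(0 + \frac{5}{2}\right)^{2} = \left(\frac{5}{2}\right)^{2} = \frac{25}{4}$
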